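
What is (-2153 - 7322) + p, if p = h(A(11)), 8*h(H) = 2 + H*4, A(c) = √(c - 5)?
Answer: -37899/4 + √6/2 ≈ -9473.5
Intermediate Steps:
A(c) = √(-5 + c)
h(H) = ¼ + H/2 (h(H) = (2 + H*4)/8 = (2 + 4*H)/8 = ¼ + H/2)
p = ¼ + √6/2 (p = ¼ + √(-5 + 11)/2 = ¼ + √6/2 ≈ 1.4747)
(-2153 - 7322) + p = (-2153 - 7322) + (¼ + √6/2) = -9475 + (¼ + √6/2) = -37899/4 + √6/2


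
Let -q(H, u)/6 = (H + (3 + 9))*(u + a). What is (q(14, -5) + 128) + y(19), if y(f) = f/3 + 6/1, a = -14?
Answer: 9313/3 ≈ 3104.3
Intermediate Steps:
q(H, u) = -6*(-14 + u)*(12 + H) (q(H, u) = -6*(H + (3 + 9))*(u - 14) = -6*(H + 12)*(-14 + u) = -6*(12 + H)*(-14 + u) = -6*(-14 + u)*(12 + H))
y(f) = 6 + f/3 (y(f) = f*(⅓) + 6*1 = f/3 + 6 = 6 + f/3)
(q(14, -5) + 128) + y(19) = ((1008 - 72*(-5) + 84*14 - 6*14*(-5)) + 128) + (6 + (⅓)*19) = ((1008 + 360 + 1176 + 420) + 128) + (6 + 19/3) = (2964 + 128) + 37/3 = 3092 + 37/3 = 9313/3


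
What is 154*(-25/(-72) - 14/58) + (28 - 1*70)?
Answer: -26831/1044 ≈ -25.700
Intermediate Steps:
154*(-25/(-72) - 14/58) + (28 - 1*70) = 154*(-25*(-1/72) - 14*1/58) + (28 - 70) = 154*(25/72 - 7/29) - 42 = 154*(221/2088) - 42 = 17017/1044 - 42 = -26831/1044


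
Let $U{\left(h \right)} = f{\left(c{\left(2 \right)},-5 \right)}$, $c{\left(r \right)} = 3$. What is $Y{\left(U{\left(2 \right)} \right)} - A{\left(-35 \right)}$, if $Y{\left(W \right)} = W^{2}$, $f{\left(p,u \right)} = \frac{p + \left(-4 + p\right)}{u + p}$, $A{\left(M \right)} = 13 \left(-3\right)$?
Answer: $40$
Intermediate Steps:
$A{\left(M \right)} = -39$
$f{\left(p,u \right)} = \frac{-4 + 2 p}{p + u}$
$U{\left(h \right)} = -1$ ($U{\left(h \right)} = \frac{2 \left(-2 + 3\right)}{3 - 5} = 2 \frac{1}{-2} \cdot 1 = 2 \left(- \frac{1}{2}\right) 1 = -1$)
$Y{\left(U{\left(2 \right)} \right)} - A{\left(-35 \right)} = \left(-1\right)^{2} - -39 = 1 + 39 = 40$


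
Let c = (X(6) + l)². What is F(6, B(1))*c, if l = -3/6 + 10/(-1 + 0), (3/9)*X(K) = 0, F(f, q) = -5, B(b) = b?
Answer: -2205/4 ≈ -551.25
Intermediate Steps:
X(K) = 0 (X(K) = 3*0 = 0)
l = -21/2 (l = -3*⅙ + 10/(-1) = -½ + 10*(-1) = -½ - 10 = -21/2 ≈ -10.500)
c = 441/4 (c = (0 - 21/2)² = (-21/2)² = 441/4 ≈ 110.25)
F(6, B(1))*c = -5*441/4 = -2205/4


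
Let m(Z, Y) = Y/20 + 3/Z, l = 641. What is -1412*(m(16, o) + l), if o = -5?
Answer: -3620015/4 ≈ -9.0500e+5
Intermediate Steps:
m(Z, Y) = 3/Z + Y/20 (m(Z, Y) = Y*(1/20) + 3/Z = Y/20 + 3/Z = 3/Z + Y/20)
-1412*(m(16, o) + l) = -1412*((3/16 + (1/20)*(-5)) + 641) = -1412*((3*(1/16) - 1/4) + 641) = -1412*((3/16 - 1/4) + 641) = -1412*(-1/16 + 641) = -1412*10255/16 = -3620015/4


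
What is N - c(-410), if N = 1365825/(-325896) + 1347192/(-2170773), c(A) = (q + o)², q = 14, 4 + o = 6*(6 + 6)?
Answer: -5342617780239/793991288 ≈ -6728.8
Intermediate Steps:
o = 68 (o = -4 + 6*(6 + 6) = -4 + 6*12 = -4 + 72 = 68)
c(A) = 6724 (c(A) = (14 + 68)² = 82² = 6724)
N = -3820359727/793991288 (N = 1365825*(-1/325896) + 1347192*(-1/2170773) = -455275/108632 - 4536/7309 = -3820359727/793991288 ≈ -4.8116)
N - c(-410) = -3820359727/793991288 - 1*6724 = -3820359727/793991288 - 6724 = -5342617780239/793991288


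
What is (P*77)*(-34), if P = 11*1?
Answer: -28798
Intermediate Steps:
P = 11
(P*77)*(-34) = (11*77)*(-34) = 847*(-34) = -28798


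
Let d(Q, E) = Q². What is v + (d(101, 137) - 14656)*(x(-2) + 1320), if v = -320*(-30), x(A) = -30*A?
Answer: -6138300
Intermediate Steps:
v = 9600
v + (d(101, 137) - 14656)*(x(-2) + 1320) = 9600 + (101² - 14656)*(-30*(-2) + 1320) = 9600 + (10201 - 14656)*(60 + 1320) = 9600 - 4455*1380 = 9600 - 6147900 = -6138300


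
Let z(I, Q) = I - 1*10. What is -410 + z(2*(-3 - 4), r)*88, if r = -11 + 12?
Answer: -2522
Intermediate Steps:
r = 1
z(I, Q) = -10 + I (z(I, Q) = I - 10 = -10 + I)
-410 + z(2*(-3 - 4), r)*88 = -410 + (-10 + 2*(-3 - 4))*88 = -410 + (-10 + 2*(-7))*88 = -410 + (-10 - 14)*88 = -410 - 24*88 = -410 - 2112 = -2522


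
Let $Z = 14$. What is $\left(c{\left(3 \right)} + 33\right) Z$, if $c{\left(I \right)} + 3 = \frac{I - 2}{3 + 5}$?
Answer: $\frac{1687}{4} \approx 421.75$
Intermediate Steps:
$c{\left(I \right)} = - \frac{13}{4} + \frac{I}{8}$ ($c{\left(I \right)} = -3 + \frac{I - 2}{3 + 5} = -3 + \frac{-2 + I}{8} = -3 + \left(-2 + I\right) \frac{1}{8} = -3 + \left(- \frac{1}{4} + \frac{I}{8}\right) = - \frac{13}{4} + \frac{I}{8}$)
$\left(c{\left(3 \right)} + 33\right) Z = \left(\left(- \frac{13}{4} + \frac{1}{8} \cdot 3\right) + 33\right) 14 = \left(\left(- \frac{13}{4} + \frac{3}{8}\right) + 33\right) 14 = \left(- \frac{23}{8} + 33\right) 14 = \frac{241}{8} \cdot 14 = \frac{1687}{4}$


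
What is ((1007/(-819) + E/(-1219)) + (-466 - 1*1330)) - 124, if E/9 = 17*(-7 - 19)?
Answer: -1914822671/998361 ≈ -1918.0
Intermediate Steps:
E = -3978 (E = 9*(17*(-7 - 19)) = 9*(17*(-26)) = 9*(-442) = -3978)
((1007/(-819) + E/(-1219)) + (-466 - 1*1330)) - 124 = ((1007/(-819) - 3978/(-1219)) + (-466 - 1*1330)) - 124 = ((1007*(-1/819) - 3978*(-1/1219)) + (-466 - 1330)) - 124 = ((-1007/819 + 3978/1219) - 1796) - 124 = (2030449/998361 - 1796) - 124 = -1791025907/998361 - 124 = -1914822671/998361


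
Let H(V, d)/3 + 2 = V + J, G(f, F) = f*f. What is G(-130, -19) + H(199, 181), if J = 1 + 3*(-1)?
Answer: 17485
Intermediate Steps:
J = -2 (J = 1 - 3 = -2)
G(f, F) = f²
H(V, d) = -12 + 3*V (H(V, d) = -6 + 3*(V - 2) = -6 + 3*(-2 + V) = -6 + (-6 + 3*V) = -12 + 3*V)
G(-130, -19) + H(199, 181) = (-130)² + (-12 + 3*199) = 16900 + (-12 + 597) = 16900 + 585 = 17485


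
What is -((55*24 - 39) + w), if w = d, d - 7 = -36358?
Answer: 35070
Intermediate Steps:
d = -36351 (d = 7 - 36358 = -36351)
w = -36351
-((55*24 - 39) + w) = -((55*24 - 39) - 36351) = -((1320 - 39) - 36351) = -(1281 - 36351) = -1*(-35070) = 35070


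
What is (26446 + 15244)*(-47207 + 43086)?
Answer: -171804490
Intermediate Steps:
(26446 + 15244)*(-47207 + 43086) = 41690*(-4121) = -171804490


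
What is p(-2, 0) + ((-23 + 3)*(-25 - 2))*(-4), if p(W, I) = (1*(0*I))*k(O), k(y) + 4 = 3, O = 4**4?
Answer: -2160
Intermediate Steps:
O = 256
k(y) = -1 (k(y) = -4 + 3 = -1)
p(W, I) = 0 (p(W, I) = (1*(0*I))*(-1) = (1*0)*(-1) = 0*(-1) = 0)
p(-2, 0) + ((-23 + 3)*(-25 - 2))*(-4) = 0 + ((-23 + 3)*(-25 - 2))*(-4) = 0 - 20*(-27)*(-4) = 0 + 540*(-4) = 0 - 2160 = -2160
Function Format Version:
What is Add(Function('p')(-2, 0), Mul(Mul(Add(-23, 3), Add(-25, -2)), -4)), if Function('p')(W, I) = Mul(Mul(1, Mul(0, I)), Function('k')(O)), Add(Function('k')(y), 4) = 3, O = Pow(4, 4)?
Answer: -2160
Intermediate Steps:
O = 256
Function('k')(y) = -1 (Function('k')(y) = Add(-4, 3) = -1)
Function('p')(W, I) = 0 (Function('p')(W, I) = Mul(Mul(1, Mul(0, I)), -1) = Mul(Mul(1, 0), -1) = Mul(0, -1) = 0)
Add(Function('p')(-2, 0), Mul(Mul(Add(-23, 3), Add(-25, -2)), -4)) = Add(0, Mul(Mul(Add(-23, 3), Add(-25, -2)), -4)) = Add(0, Mul(Mul(-20, -27), -4)) = Add(0, Mul(540, -4)) = Add(0, -2160) = -2160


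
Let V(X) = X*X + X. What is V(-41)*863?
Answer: 1415320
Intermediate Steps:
V(X) = X + X² (V(X) = X² + X = X + X²)
V(-41)*863 = -41*(1 - 41)*863 = -41*(-40)*863 = 1640*863 = 1415320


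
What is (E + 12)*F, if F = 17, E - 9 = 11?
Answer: 544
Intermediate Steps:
E = 20 (E = 9 + 11 = 20)
(E + 12)*F = (20 + 12)*17 = 32*17 = 544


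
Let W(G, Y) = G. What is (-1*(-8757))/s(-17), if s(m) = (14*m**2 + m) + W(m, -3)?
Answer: 8757/4012 ≈ 2.1827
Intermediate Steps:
s(m) = 2*m + 14*m**2 (s(m) = (14*m**2 + m) + m = (m + 14*m**2) + m = 2*m + 14*m**2)
(-1*(-8757))/s(-17) = (-1*(-8757))/((2*(-17)*(1 + 7*(-17)))) = 8757/((2*(-17)*(1 - 119))) = 8757/((2*(-17)*(-118))) = 8757/4012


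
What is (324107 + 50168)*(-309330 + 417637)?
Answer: 40536602425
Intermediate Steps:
(324107 + 50168)*(-309330 + 417637) = 374275*108307 = 40536602425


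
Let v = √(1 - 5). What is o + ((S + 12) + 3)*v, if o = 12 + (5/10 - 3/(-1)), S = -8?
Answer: 31/2 + 14*I ≈ 15.5 + 14.0*I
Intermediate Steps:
v = 2*I (v = √(-4) = 2*I ≈ 2.0*I)
o = 31/2 (o = 12 + (5*(⅒) - 3*(-1)) = 12 + (½ + 3) = 12 + 7/2 = 31/2 ≈ 15.500)
o + ((S + 12) + 3)*v = 31/2 + ((-8 + 12) + 3)*(2*I) = 31/2 + (4 + 3)*(2*I) = 31/2 + 7*(2*I) = 31/2 + 14*I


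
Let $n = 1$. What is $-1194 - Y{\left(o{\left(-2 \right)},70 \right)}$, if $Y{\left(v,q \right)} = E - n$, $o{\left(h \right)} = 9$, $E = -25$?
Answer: $-1168$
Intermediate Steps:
$Y{\left(v,q \right)} = -26$ ($Y{\left(v,q \right)} = -25 - 1 = -26$)
$-1194 - Y{\left(o{\left(-2 \right)},70 \right)} = -1194 - -26 = -1194 + 26 = -1168$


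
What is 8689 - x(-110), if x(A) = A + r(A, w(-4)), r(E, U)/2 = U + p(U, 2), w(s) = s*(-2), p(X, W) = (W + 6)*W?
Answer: 8751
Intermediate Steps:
p(X, W) = W*(6 + W) (p(X, W) = (6 + W)*W = W*(6 + W))
w(s) = -2*s
r(E, U) = 32 + 2*U (r(E, U) = 2*(U + 2*(6 + 2)) = 2*(U + 2*8) = 2*(U + 16) = 2*(16 + U) = 32 + 2*U)
x(A) = 48 + A (x(A) = A + (32 + 2*(-2*(-4))) = A + (32 + 2*8) = A + (32 + 16) = A + 48 = 48 + A)
8689 - x(-110) = 8689 - (48 - 110) = 8689 - 1*(-62) = 8689 + 62 = 8751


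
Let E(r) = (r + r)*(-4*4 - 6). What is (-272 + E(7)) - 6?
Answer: -586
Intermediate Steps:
E(r) = -44*r (E(r) = (2*r)*(-16 - 6) = (2*r)*(-22) = -44*r)
(-272 + E(7)) - 6 = (-272 - 44*7) - 6 = (-272 - 308) - 6 = -580 - 6 = -586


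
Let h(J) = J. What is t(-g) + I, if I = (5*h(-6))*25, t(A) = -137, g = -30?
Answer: -887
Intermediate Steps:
I = -750 (I = (5*(-6))*25 = -30*25 = -750)
t(-g) + I = -137 - 750 = -887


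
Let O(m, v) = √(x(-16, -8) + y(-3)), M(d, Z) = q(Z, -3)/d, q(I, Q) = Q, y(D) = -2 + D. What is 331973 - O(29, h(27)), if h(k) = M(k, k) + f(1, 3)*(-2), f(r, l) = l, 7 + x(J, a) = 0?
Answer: 331973 - 2*I*√3 ≈ 3.3197e+5 - 3.4641*I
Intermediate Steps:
x(J, a) = -7 (x(J, a) = -7 + 0 = -7)
M(d, Z) = -3/d
h(k) = -6 - 3/k (h(k) = -3/k + 3*(-2) = -3/k - 6 = -6 - 3/k)
O(m, v) = 2*I*√3 (O(m, v) = √(-7 + (-2 - 3)) = √(-7 - 5) = √(-12) = 2*I*√3)
331973 - O(29, h(27)) = 331973 - 2*I*√3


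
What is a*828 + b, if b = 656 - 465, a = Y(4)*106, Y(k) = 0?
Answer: 191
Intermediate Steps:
a = 0 (a = 0*106 = 0)
b = 191
a*828 + b = 0*828 + 191 = 0 + 191 = 191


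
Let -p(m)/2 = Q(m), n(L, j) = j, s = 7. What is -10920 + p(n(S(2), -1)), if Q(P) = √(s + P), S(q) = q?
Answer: -10920 - 2*√6 ≈ -10925.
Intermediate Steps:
Q(P) = √(7 + P)
p(m) = -2*√(7 + m)
-10920 + p(n(S(2), -1)) = -10920 - 2*√(7 - 1) = -10920 - 2*√6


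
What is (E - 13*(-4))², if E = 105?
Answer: 24649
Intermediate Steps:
(E - 13*(-4))² = (105 - 13*(-4))² = (105 + 52)² = 157² = 24649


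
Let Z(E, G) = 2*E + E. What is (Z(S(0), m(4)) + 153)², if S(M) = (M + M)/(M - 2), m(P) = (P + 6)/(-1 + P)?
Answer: 23409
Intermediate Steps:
m(P) = (6 + P)/(-1 + P)
S(M) = 2*M/(-2 + M) (S(M) = (2*M)/(-2 + M) = 2*M/(-2 + M))
Z(E, G) = 3*E
(Z(S(0), m(4)) + 153)² = (3*(2*0/(-2 + 0)) + 153)² = (3*(2*0/(-2)) + 153)² = (3*(2*0*(-½)) + 153)² = (3*0 + 153)² = (0 + 153)² = 153² = 23409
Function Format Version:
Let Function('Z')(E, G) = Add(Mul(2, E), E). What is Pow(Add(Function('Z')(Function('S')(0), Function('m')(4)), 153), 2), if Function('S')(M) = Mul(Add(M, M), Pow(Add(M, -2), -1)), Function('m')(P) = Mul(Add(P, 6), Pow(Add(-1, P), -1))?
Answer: 23409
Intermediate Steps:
Function('m')(P) = Mul(Pow(Add(-1, P), -1), Add(6, P)) (Function('m')(P) = Mul(Add(6, P), Pow(Add(-1, P), -1)) = Mul(Pow(Add(-1, P), -1), Add(6, P)))
Function('S')(M) = Mul(2, M, Pow(Add(-2, M), -1)) (Function('S')(M) = Mul(Mul(2, M), Pow(Add(-2, M), -1)) = Mul(2, M, Pow(Add(-2, M), -1)))
Function('Z')(E, G) = Mul(3, E)
Pow(Add(Function('Z')(Function('S')(0), Function('m')(4)), 153), 2) = Pow(Add(Mul(3, Mul(2, 0, Pow(Add(-2, 0), -1))), 153), 2) = Pow(Add(Mul(3, Mul(2, 0, Pow(-2, -1))), 153), 2) = Pow(Add(Mul(3, Mul(2, 0, Rational(-1, 2))), 153), 2) = Pow(Add(Mul(3, 0), 153), 2) = Pow(Add(0, 153), 2) = Pow(153, 2) = 23409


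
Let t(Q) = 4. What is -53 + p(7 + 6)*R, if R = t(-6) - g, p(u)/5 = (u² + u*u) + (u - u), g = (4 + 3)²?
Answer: -76103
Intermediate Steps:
g = 49 (g = 7² = 49)
p(u) = 10*u² (p(u) = 5*((u² + u*u) + (u - u)) = 5*((u² + u²) + 0) = 5*(2*u² + 0) = 5*(2*u²) = 10*u²)
R = -45 (R = 4 - 1*49 = 4 - 49 = -45)
-53 + p(7 + 6)*R = -53 + (10*(7 + 6)²)*(-45) = -53 + (10*13²)*(-45) = -53 + (10*169)*(-45) = -53 + 1690*(-45) = -53 - 76050 = -76103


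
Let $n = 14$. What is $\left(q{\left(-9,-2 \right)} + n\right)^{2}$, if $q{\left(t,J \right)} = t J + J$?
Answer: $900$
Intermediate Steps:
$q{\left(t,J \right)} = J + J t$ ($q{\left(t,J \right)} = J t + J = J + J t$)
$\left(q{\left(-9,-2 \right)} + n\right)^{2} = \left(- 2 \left(1 - 9\right) + 14\right)^{2} = \left(\left(-2\right) \left(-8\right) + 14\right)^{2} = \left(16 + 14\right)^{2} = 30^{2} = 900$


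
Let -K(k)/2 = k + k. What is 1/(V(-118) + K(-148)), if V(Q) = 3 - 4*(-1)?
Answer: 1/599 ≈ 0.0016694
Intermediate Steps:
K(k) = -4*k (K(k) = -2*(k + k) = -4*k)
V(Q) = 7 (V(Q) = 3 + 4 = 7)
1/(V(-118) + K(-148)) = 1/(7 - 4*(-148)) = 1/(7 + 592) = 1/599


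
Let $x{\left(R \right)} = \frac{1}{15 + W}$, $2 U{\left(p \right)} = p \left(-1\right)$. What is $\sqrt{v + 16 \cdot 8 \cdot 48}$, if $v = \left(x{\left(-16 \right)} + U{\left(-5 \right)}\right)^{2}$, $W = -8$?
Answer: $\frac{\sqrt{1205593}}{14} \approx 78.428$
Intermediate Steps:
$U{\left(p \right)} = - \frac{p}{2}$ ($U{\left(p \right)} = \frac{p \left(-1\right)}{2} = \frac{\left(-1\right) p}{2} = - \frac{p}{2}$)
$x{\left(R \right)} = \frac{1}{7}$ ($x{\left(R \right)} = \frac{1}{15 - 8} = \frac{1}{7}$)
$v = \frac{1369}{196}$ ($v = \left(\frac{1}{7} - - \frac{5}{2}\right)^{2} = \left(\frac{1}{7} + \frac{5}{2}\right)^{2} = \left(\frac{37}{14}\right)^{2} = \frac{1369}{196} \approx 6.9847$)
$\sqrt{v + 16 \cdot 8 \cdot 48} = \sqrt{\frac{1369}{196} + 16 \cdot 8 \cdot 48} = \sqrt{\frac{1369}{196} + 128 \cdot 48} = \sqrt{\frac{1369}{196} + 6144} = \sqrt{\frac{1205593}{196}} = \frac{\sqrt{1205593}}{14}$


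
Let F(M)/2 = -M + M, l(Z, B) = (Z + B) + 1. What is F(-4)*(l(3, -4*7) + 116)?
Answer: 0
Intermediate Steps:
l(Z, B) = 1 + B + Z (l(Z, B) = (B + Z) + 1 = 1 + B + Z)
F(M) = 0 (F(M) = 2*(-M + M) = 2*0 = 0)
F(-4)*(l(3, -4*7) + 116) = 0*((1 - 4*7 + 3) + 116) = 0*((1 - 28 + 3) + 116) = 0*(-24 + 116) = 0*92 = 0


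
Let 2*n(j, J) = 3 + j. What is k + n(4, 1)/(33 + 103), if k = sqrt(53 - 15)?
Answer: 7/272 + sqrt(38) ≈ 6.1901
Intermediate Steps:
n(j, J) = 3/2 + j/2 (n(j, J) = (3 + j)/2 = 3/2 + j/2)
k = sqrt(38) ≈ 6.1644
k + n(4, 1)/(33 + 103) = sqrt(38) + (3/2 + (1/2)*4)/(33 + 103) = sqrt(38) + (3/2 + 2)/136 = sqrt(38) + (1/136)*(7/2) = sqrt(38) + 7/272 = 7/272 + sqrt(38)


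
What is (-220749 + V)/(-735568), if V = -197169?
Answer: 208959/367784 ≈ 0.56816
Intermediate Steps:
(-220749 + V)/(-735568) = (-220749 - 197169)/(-735568) = -417918*(-1/735568) = 208959/367784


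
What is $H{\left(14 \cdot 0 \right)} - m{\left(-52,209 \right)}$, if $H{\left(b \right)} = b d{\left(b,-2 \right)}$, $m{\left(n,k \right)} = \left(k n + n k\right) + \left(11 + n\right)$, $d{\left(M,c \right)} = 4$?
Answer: $21777$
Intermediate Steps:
$m{\left(n,k \right)} = 11 + n + 2 k n$ ($m{\left(n,k \right)} = \left(k n + k n\right) + \left(11 + n\right) = 2 k n + \left(11 + n\right) = 11 + n + 2 k n$)
$H{\left(b \right)} = 4 b$ ($H{\left(b \right)} = b 4 = 4 b$)
$H{\left(14 \cdot 0 \right)} - m{\left(-52,209 \right)} = 4 \cdot 14 \cdot 0 - \left(11 - 52 + 2 \cdot 209 \left(-52\right)\right) = 4 \cdot 0 - \left(11 - 52 - 21736\right) = 0 - -21777 = 0 + 21777 = 21777$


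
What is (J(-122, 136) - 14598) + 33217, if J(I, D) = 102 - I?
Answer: 18843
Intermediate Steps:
(J(-122, 136) - 14598) + 33217 = ((102 - 1*(-122)) - 14598) + 33217 = ((102 + 122) - 14598) + 33217 = (224 - 14598) + 33217 = -14374 + 33217 = 18843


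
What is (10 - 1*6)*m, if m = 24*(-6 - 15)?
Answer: -2016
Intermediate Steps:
m = -504 (m = 24*(-21) = -504)
(10 - 1*6)*m = (10 - 1*6)*(-504) = (10 - 6)*(-504) = 4*(-504) = -2016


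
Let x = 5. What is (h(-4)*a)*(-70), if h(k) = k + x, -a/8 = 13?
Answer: 7280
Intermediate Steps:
a = -104 (a = -8*13 = -104)
h(k) = 5 + k (h(k) = k + 5 = 5 + k)
(h(-4)*a)*(-70) = ((5 - 4)*(-104))*(-70) = (1*(-104))*(-70) = -104*(-70) = 7280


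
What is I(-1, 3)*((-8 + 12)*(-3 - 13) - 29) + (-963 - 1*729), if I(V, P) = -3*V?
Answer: -1971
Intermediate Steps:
I(-1, 3)*((-8 + 12)*(-3 - 13) - 29) + (-963 - 1*729) = (-3*(-1))*((-8 + 12)*(-3 - 13) - 29) + (-963 - 1*729) = 3*(4*(-16) - 29) + (-963 - 729) = 3*(-64 - 29) - 1692 = 3*(-93) - 1692 = -279 - 1692 = -1971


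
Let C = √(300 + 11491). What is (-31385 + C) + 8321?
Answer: -23064 + √11791 ≈ -22955.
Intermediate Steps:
C = √11791 ≈ 108.59
(-31385 + C) + 8321 = (-31385 + √11791) + 8321 = -23064 + √11791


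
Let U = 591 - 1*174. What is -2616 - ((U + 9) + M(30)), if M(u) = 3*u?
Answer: -3132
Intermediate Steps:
U = 417 (U = 591 - 174 = 417)
-2616 - ((U + 9) + M(30)) = -2616 - ((417 + 9) + 3*30) = -2616 - (426 + 90) = -2616 - 1*516 = -2616 - 516 = -3132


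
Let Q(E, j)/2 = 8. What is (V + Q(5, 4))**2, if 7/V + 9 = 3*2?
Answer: 1681/9 ≈ 186.78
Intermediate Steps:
V = -7/3 (V = 7/(-9 + 3*2) = 7/(-9 + 6) = 7/(-3) = 7*(-1/3) = -7/3 ≈ -2.3333)
Q(E, j) = 16 (Q(E, j) = 2*8 = 16)
(V + Q(5, 4))**2 = (-7/3 + 16)**2 = (41/3)**2 = 1681/9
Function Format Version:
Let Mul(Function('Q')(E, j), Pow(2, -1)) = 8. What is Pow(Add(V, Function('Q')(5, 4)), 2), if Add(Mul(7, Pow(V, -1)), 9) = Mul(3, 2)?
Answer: Rational(1681, 9) ≈ 186.78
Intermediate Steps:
V = Rational(-7, 3) (V = Mul(7, Pow(Add(-9, Mul(3, 2)), -1)) = Mul(7, Pow(Add(-9, 6), -1)) = Mul(7, Pow(-3, -1)) = Mul(7, Rational(-1, 3)) = Rational(-7, 3) ≈ -2.3333)
Function('Q')(E, j) = 16 (Function('Q')(E, j) = Mul(2, 8) = 16)
Pow(Add(V, Function('Q')(5, 4)), 2) = Pow(Add(Rational(-7, 3), 16), 2) = Pow(Rational(41, 3), 2) = Rational(1681, 9)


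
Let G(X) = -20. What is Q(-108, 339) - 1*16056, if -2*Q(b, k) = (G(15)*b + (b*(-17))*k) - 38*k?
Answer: -321897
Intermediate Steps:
Q(b, k) = 10*b + 19*k + 17*b*k/2 (Q(b, k) = -((-20*b + (b*(-17))*k) - 38*k)/2 = -((-20*b + (-17*b)*k) - 38*k)/2 = -((-20*b - 17*b*k) - 38*k)/2 = -(-38*k - 20*b - 17*b*k)/2 = 10*b + 19*k + 17*b*k/2)
Q(-108, 339) - 1*16056 = (10*(-108) + 19*339 + (17/2)*(-108)*339) - 1*16056 = (-1080 + 6441 - 311202) - 16056 = -305841 - 16056 = -321897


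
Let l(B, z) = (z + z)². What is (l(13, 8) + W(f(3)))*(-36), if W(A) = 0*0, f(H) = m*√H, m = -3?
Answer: -9216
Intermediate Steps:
l(B, z) = 4*z² (l(B, z) = (2*z)² = 4*z²)
f(H) = -3*√H
W(A) = 0
(l(13, 8) + W(f(3)))*(-36) = (4*8² + 0)*(-36) = (4*64 + 0)*(-36) = (256 + 0)*(-36) = 256*(-36) = -9216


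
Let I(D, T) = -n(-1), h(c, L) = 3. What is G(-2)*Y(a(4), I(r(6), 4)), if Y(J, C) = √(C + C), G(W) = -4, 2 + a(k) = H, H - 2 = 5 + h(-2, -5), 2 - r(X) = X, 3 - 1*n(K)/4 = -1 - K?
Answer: -8*I*√6 ≈ -19.596*I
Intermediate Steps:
n(K) = 16 + 4*K (n(K) = 12 - 4*(-1 - K) = 12 + (4 + 4*K) = 16 + 4*K)
r(X) = 2 - X
H = 10 (H = 2 + (5 + 3) = 2 + 8 = 10)
a(k) = 8 (a(k) = -2 + 10 = 8)
I(D, T) = -12 (I(D, T) = -(16 + 4*(-1)) = -(16 - 4) = -1*12 = -12)
Y(J, C) = √2*√C (Y(J, C) = √(2*C) = √2*√C)
G(-2)*Y(a(4), I(r(6), 4)) = -4*√2*√(-12) = -4*√2*2*I*√3 = -8*I*√6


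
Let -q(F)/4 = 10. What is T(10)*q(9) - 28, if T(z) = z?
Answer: -428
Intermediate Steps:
q(F) = -40 (q(F) = -4*10 = -40)
T(10)*q(9) - 28 = 10*(-40) - 28 = -400 - 28 = -428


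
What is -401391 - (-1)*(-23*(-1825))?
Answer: -359416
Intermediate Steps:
-401391 - (-1)*(-23*(-1825)) = -401391 - (-1)*41975 = -401391 - 1*(-41975) = -401391 + 41975 = -359416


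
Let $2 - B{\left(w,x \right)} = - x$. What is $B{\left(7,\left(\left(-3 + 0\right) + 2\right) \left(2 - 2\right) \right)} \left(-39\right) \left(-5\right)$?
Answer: $390$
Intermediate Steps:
$B{\left(w,x \right)} = 2 + x$ ($B{\left(w,x \right)} = 2 - - x = 2 + x$)
$B{\left(7,\left(\left(-3 + 0\right) + 2\right) \left(2 - 2\right) \right)} \left(-39\right) \left(-5\right) = \left(2 + \left(\left(-3 + 0\right) + 2\right) \left(2 - 2\right)\right) \left(-39\right) \left(-5\right) = \left(2 + \left(-3 + 2\right) 0\right) \left(-39\right) \left(-5\right) = \left(2 - 0\right) \left(-39\right) \left(-5\right) = \left(2 + 0\right) \left(-39\right) \left(-5\right) = 2 \left(-39\right) \left(-5\right) = \left(-78\right) \left(-5\right) = 390$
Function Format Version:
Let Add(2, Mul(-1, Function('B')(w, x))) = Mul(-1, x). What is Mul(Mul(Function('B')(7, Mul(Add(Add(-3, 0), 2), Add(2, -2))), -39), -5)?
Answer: 390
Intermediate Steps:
Function('B')(w, x) = Add(2, x) (Function('B')(w, x) = Add(2, Mul(-1, Mul(-1, x))) = Add(2, x))
Mul(Mul(Function('B')(7, Mul(Add(Add(-3, 0), 2), Add(2, -2))), -39), -5) = Mul(Mul(Add(2, Mul(Add(Add(-3, 0), 2), Add(2, -2))), -39), -5) = Mul(Mul(Add(2, Mul(Add(-3, 2), 0)), -39), -5) = Mul(Mul(Add(2, Mul(-1, 0)), -39), -5) = Mul(Mul(Add(2, 0), -39), -5) = Mul(Mul(2, -39), -5) = Mul(-78, -5) = 390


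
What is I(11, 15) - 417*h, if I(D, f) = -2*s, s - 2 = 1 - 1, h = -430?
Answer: 179306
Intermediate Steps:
s = 2 (s = 2 + (1 - 1) = 2 + 0 = 2)
I(D, f) = -4 (I(D, f) = -2*2 = -4)
I(11, 15) - 417*h = -4 - 417*(-430) = -4 + 179310 = 179306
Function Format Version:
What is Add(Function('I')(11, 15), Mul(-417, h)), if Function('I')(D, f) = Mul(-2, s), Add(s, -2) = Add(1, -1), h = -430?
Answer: 179306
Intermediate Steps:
s = 2 (s = Add(2, Add(1, -1)) = Add(2, 0) = 2)
Function('I')(D, f) = -4 (Function('I')(D, f) = Mul(-2, 2) = -4)
Add(Function('I')(11, 15), Mul(-417, h)) = Add(-4, Mul(-417, -430)) = Add(-4, 179310) = 179306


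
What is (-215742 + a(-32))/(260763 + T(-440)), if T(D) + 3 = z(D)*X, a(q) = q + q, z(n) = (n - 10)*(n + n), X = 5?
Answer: -107903/1120380 ≈ -0.096309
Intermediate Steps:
z(n) = 2*n*(-10 + n) (z(n) = (-10 + n)*(2*n) = 2*n*(-10 + n))
a(q) = 2*q
T(D) = -3 + 10*D*(-10 + D) (T(D) = -3 + (2*D*(-10 + D))*5 = -3 + 10*D*(-10 + D))
(-215742 + a(-32))/(260763 + T(-440)) = (-215742 + 2*(-32))/(260763 + (-3 + 10*(-440)*(-10 - 440))) = (-215742 - 64)/(260763 + (-3 + 10*(-440)*(-450))) = -215806/(260763 + (-3 + 1980000)) = -215806/(260763 + 1979997) = -215806/2240760 = -215806*1/2240760 = -107903/1120380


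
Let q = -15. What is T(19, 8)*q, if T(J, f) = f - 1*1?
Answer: -105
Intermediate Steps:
T(J, f) = -1 + f (T(J, f) = f - 1 = -1 + f)
T(19, 8)*q = (-1 + 8)*(-15) = 7*(-15) = -105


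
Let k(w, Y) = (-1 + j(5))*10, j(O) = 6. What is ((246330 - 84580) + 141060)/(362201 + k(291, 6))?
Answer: 302810/362251 ≈ 0.83591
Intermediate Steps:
k(w, Y) = 50 (k(w, Y) = (-1 + 6)*10 = 5*10 = 50)
((246330 - 84580) + 141060)/(362201 + k(291, 6)) = ((246330 - 84580) + 141060)/(362201 + 50) = (161750 + 141060)/362251 = 302810*(1/362251) = 302810/362251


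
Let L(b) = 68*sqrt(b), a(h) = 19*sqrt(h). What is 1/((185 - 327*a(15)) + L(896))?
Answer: 1/(185 - 6213*sqrt(15) + 544*sqrt(14)) ≈ -4.5783e-5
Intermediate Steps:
1/((185 - 327*a(15)) + L(896)) = 1/((185 - 6213*sqrt(15)) + 68*sqrt(896)) = 1/((185 - 6213*sqrt(15)) + 68*(8*sqrt(14))) = 1/((185 - 6213*sqrt(15)) + 544*sqrt(14)) = 1/(185 - 6213*sqrt(15) + 544*sqrt(14))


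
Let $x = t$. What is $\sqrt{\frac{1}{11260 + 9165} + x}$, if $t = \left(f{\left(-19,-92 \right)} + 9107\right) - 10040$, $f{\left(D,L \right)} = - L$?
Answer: $\frac{4 i \sqrt{877122213}}{4085} \approx 29.0 i$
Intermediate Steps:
$t = -841$ ($t = \left(\left(-1\right) \left(-92\right) + 9107\right) - 10040 = \left(92 + 9107\right) - 10040 = 9199 - 10040 = -841$)
$x = -841$
$\sqrt{\frac{1}{11260 + 9165} + x} = \sqrt{\frac{1}{11260 + 9165} - 841} = \sqrt{\frac{1}{20425} - 841} = \sqrt{- \frac{17177424}{20425}} = \frac{4 i \sqrt{877122213}}{4085}$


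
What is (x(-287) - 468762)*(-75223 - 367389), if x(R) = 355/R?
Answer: 59546827107988/287 ≈ 2.0748e+11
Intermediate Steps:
(x(-287) - 468762)*(-75223 - 367389) = (355/(-287) - 468762)*(-75223 - 367389) = (355*(-1/287) - 468762)*(-442612) = (-355/287 - 468762)*(-442612) = -134535049/287*(-442612) = 59546827107988/287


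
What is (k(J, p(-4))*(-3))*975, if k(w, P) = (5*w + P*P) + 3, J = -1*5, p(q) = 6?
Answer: -40950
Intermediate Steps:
J = -5
k(w, P) = 3 + P² + 5*w (k(w, P) = (5*w + P²) + 3 = (P² + 5*w) + 3 = 3 + P² + 5*w)
(k(J, p(-4))*(-3))*975 = ((3 + 6² + 5*(-5))*(-3))*975 = ((3 + 36 - 25)*(-3))*975 = (14*(-3))*975 = -42*975 = -40950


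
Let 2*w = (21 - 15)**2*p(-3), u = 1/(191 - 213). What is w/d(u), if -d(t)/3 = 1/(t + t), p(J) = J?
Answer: -18/11 ≈ -1.6364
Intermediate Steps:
u = -1/22 (u = 1/(-22) = -1/22 ≈ -0.045455)
w = -54 (w = ((21 - 15)**2*(-3))/2 = (6**2*(-3))/2 = (36*(-3))/2 = (1/2)*(-108) = -54)
d(t) = -3/(2*t) (d(t) = -3/(t + t) = -3*1/(2*t) = -3/(2*t))
w/d(u) = -54/((-3/(2*(-1/22)))) = -54/((-3/2*(-22))) = -54/33 = -54*1/33 = -18/11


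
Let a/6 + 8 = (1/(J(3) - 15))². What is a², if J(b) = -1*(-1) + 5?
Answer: 1674436/729 ≈ 2296.9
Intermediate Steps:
J(b) = 6 (J(b) = 1 + 5 = 6)
a = -1294/27 (a = -48 + 6*(1/(6 - 15))² = -48 + 6*(1/(-9))² = -48 + 6*(-⅑)² = -48 + 6*(1/81) = -48 + 2/27 = -1294/27 ≈ -47.926)
a² = (-1294/27)² = 1674436/729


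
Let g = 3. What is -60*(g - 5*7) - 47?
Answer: 1873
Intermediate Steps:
-60*(g - 5*7) - 47 = -60*(3 - 5*7) - 47 = -60*(3 - 35) - 47 = -60*(-32) - 47 = 1920 - 47 = 1873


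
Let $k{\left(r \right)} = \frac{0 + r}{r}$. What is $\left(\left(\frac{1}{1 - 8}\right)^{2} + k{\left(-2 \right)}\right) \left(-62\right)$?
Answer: $- \frac{3100}{49} \approx -63.265$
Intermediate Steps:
$k{\left(r \right)} = 1$ ($k{\left(r \right)} = \frac{r}{r} = 1$)
$\left(\left(\frac{1}{1 - 8}\right)^{2} + k{\left(-2 \right)}\right) \left(-62\right) = \left(\left(\frac{1}{1 - 8}\right)^{2} + 1\right) \left(-62\right) = \left(\left(\frac{1}{-7}\right)^{2} + 1\right) \left(-62\right) = \left(\left(- \frac{1}{7}\right)^{2} + 1\right) \left(-62\right) = \left(\frac{1}{49} + 1\right) \left(-62\right) = \frac{50}{49} \left(-62\right) = - \frac{3100}{49}$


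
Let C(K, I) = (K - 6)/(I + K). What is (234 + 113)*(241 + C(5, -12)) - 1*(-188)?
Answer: 587052/7 ≈ 83865.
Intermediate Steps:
C(K, I) = (-6 + K)/(I + K)
(234 + 113)*(241 + C(5, -12)) - 1*(-188) = (234 + 113)*(241 + (-6 + 5)/(-12 + 5)) - 1*(-188) = 347*(241 - 1/(-7)) + 188 = 347*(241 - 1/7*(-1)) + 188 = 347*(241 + 1/7) + 188 = 347*(1688/7) + 188 = 585736/7 + 188 = 587052/7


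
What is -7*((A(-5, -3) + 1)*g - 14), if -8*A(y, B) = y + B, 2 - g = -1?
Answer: 56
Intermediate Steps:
g = 3 (g = 2 - 1*(-1) = 2 + 1 = 3)
A(y, B) = -B/8 - y/8 (A(y, B) = -(y + B)/8 = -(B + y)/8 = -B/8 - y/8)
-7*((A(-5, -3) + 1)*g - 14) = -7*(((-1/8*(-3) - 1/8*(-5)) + 1)*3 - 14) = -7*(((3/8 + 5/8) + 1)*3 - 14) = -7*((1 + 1)*3 - 14) = -7*(2*3 - 14) = -7*(6 - 14) = -7*(-8) = 56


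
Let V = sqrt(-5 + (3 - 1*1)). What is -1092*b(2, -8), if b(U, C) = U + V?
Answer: -2184 - 1092*I*sqrt(3) ≈ -2184.0 - 1891.4*I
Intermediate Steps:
V = I*sqrt(3) (V = sqrt(-5 + (3 - 1)) = sqrt(-5 + 2) = sqrt(-3) = I*sqrt(3) ≈ 1.732*I)
b(U, C) = U + I*sqrt(3)
-1092*b(2, -8) = -1092*(2 + I*sqrt(3)) = -2184 - 1092*I*sqrt(3)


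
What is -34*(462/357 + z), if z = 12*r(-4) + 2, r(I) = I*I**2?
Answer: 26000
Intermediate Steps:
r(I) = I**3
z = -766 (z = 12*(-4)**3 + 2 = 12*(-64) + 2 = -768 + 2 = -766)
-34*(462/357 + z) = -34*(462/357 - 766) = -34*(462*(1/357) - 766) = -34*(22/17 - 766) = -34*(-13000/17) = 26000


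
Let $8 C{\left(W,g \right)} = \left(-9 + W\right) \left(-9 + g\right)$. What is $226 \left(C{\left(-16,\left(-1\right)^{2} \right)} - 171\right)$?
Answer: $-32996$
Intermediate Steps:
$C{\left(W,g \right)} = \frac{\left(-9 + W\right) \left(-9 + g\right)}{8}$
$226 \left(C{\left(-16,\left(-1\right)^{2} \right)} - 171\right) = 226 \left(\left(\frac{81}{8} - -18 - \frac{9 \left(-1\right)^{2}}{8} + \frac{1}{8} \left(-16\right) \left(-1\right)^{2}\right) - 171\right) = 226 \left(\left(\frac{81}{8} + 18 - \frac{9}{8} + \frac{1}{8} \left(-16\right) 1\right) - 171\right) = 226 \left(\left(\frac{81}{8} + 18 - \frac{9}{8} - 2\right) - 171\right) = 226 \left(25 - 171\right) = 226 \left(-146\right) = -32996$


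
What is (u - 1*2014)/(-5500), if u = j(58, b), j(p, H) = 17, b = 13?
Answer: 1997/5500 ≈ 0.36309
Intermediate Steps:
u = 17
(u - 1*2014)/(-5500) = (17 - 1*2014)/(-5500) = (17 - 2014)*(-1/5500) = -1997*(-1/5500) = 1997/5500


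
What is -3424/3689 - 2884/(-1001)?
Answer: 1030236/527527 ≈ 1.9530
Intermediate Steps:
-3424/3689 - 2884/(-1001) = -3424*1/3689 - 2884*(-1/1001) = -3424/3689 + 412/143 = 1030236/527527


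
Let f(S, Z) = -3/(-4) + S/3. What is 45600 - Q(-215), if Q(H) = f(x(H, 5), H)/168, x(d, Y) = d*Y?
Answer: 13133413/288 ≈ 45602.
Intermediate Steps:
x(d, Y) = Y*d
f(S, Z) = ¾ + S/3 (f(S, Z) = -3*(-¼) + S*(⅓) = ¾ + S/3)
Q(H) = 1/224 + 5*H/504 (Q(H) = (¾ + (5*H)/3)/168 = (¾ + 5*H/3)*(1/168) = 1/224 + 5*H/504)
45600 - Q(-215) = 45600 - (1/224 + (5/504)*(-215)) = 45600 - (1/224 - 1075/504) = 45600 - 1*(-613/288) = 45600 + 613/288 = 13133413/288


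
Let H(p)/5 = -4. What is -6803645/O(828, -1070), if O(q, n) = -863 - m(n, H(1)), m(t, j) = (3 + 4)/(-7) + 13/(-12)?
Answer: 81643740/10331 ≈ 7902.8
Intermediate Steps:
H(p) = -20 (H(p) = 5*(-4) = -20)
m(t, j) = -25/12 (m(t, j) = 7*(-1/7) + 13*(-1/12) = -1 - 13/12 = -25/12)
O(q, n) = -10331/12 (O(q, n) = -863 - 1*(-25/12) = -863 + 25/12 = -10331/12)
-6803645/O(828, -1070) = -6803645/(-10331/12) = -6803645*(-12/10331) = 81643740/10331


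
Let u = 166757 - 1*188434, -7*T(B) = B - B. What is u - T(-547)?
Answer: -21677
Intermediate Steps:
T(B) = 0 (T(B) = -(B - B)/7 = -⅐*0 = 0)
u = -21677 (u = 166757 - 188434 = -21677)
u - T(-547) = -21677 - 1*0 = -21677 + 0 = -21677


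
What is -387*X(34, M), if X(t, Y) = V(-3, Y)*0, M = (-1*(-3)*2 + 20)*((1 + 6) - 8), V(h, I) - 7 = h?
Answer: 0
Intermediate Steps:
V(h, I) = 7 + h
M = -26 (M = (3*2 + 20)*(7 - 8) = (6 + 20)*(-1) = 26*(-1) = -26)
X(t, Y) = 0 (X(t, Y) = (7 - 3)*0 = 4*0 = 0)
-387*X(34, M) = -387*0 = 0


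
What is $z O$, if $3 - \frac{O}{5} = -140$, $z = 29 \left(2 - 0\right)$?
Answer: $41470$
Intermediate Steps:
$z = 58$ ($z = 29 \left(2 + 0\right) = 29 \cdot 2 = 58$)
$O = 715$ ($O = 15 - -700 = 15 + 700 = 715$)
$z O = 58 \cdot 715 = 41470$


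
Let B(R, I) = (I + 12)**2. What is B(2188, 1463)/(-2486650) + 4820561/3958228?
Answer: 67508564363/196854553124 ≈ 0.34294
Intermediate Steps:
B(R, I) = (12 + I)**2
B(2188, 1463)/(-2486650) + 4820561/3958228 = (12 + 1463)**2/(-2486650) + 4820561/3958228 = 1475**2*(-1/2486650) + 4820561*(1/3958228) = 2175625*(-1/2486650) + 4820561/3958228 = -87025/99466 + 4820561/3958228 = 67508564363/196854553124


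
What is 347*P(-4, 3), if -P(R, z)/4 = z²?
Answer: -12492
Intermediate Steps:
P(R, z) = -4*z²
347*P(-4, 3) = 347*(-4*3²) = 347*(-4*9) = 347*(-36) = -12492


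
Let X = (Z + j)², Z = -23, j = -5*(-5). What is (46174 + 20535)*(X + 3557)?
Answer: 237550749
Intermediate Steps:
j = 25
X = 4 (X = (-23 + 25)² = 2² = 4)
(46174 + 20535)*(X + 3557) = (46174 + 20535)*(4 + 3557) = 66709*3561 = 237550749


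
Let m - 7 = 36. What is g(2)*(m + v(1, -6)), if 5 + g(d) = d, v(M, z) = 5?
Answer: -144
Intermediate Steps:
g(d) = -5 + d
m = 43 (m = 7 + 36 = 43)
g(2)*(m + v(1, -6)) = (-5 + 2)*(43 + 5) = -3*48 = -144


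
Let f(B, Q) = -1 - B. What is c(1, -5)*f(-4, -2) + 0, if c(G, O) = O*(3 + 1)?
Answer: -60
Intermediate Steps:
c(G, O) = 4*O (c(G, O) = O*4 = 4*O)
c(1, -5)*f(-4, -2) + 0 = (4*(-5))*(-1 - 1*(-4)) + 0 = -20*(-1 + 4) + 0 = -20*3 + 0 = -60 + 0 = -60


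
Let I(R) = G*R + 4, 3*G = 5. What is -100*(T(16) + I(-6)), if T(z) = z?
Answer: -1000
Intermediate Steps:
G = 5/3 (G = (1/3)*5 = 5/3 ≈ 1.6667)
I(R) = 4 + 5*R/3 (I(R) = 5*R/3 + 4 = 4 + 5*R/3)
-100*(T(16) + I(-6)) = -100*(16 + (4 + (5/3)*(-6))) = -100*(16 + (4 - 10)) = -100*(16 - 6) = -100*10 = -1000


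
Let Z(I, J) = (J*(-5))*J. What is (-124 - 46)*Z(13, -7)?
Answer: 41650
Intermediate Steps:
Z(I, J) = -5*J² (Z(I, J) = (-5*J)*J = -5*J²)
(-124 - 46)*Z(13, -7) = (-124 - 46)*(-5*(-7)²) = -(-850)*49 = -170*(-245) = 41650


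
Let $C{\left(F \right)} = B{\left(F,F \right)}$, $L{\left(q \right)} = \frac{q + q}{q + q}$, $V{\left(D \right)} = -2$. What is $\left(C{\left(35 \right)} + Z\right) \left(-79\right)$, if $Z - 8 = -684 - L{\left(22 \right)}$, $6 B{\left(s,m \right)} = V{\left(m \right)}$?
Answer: $\frac{160528}{3} \approx 53509.0$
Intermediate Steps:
$B{\left(s,m \right)} = - \frac{1}{3}$ ($B{\left(s,m \right)} = \frac{1}{6} \left(-2\right) = - \frac{1}{3}$)
$L{\left(q \right)} = 1$ ($L{\left(q \right)} = \frac{2 q}{2 q} = 2 q \frac{1}{2 q} = 1$)
$C{\left(F \right)} = - \frac{1}{3}$
$Z = -677$ ($Z = 8 - 685 = -677$)
$\left(C{\left(35 \right)} + Z\right) \left(-79\right) = \left(- \frac{1}{3} - 677\right) \left(-79\right) = \left(- \frac{2032}{3}\right) \left(-79\right) = \frac{160528}{3}$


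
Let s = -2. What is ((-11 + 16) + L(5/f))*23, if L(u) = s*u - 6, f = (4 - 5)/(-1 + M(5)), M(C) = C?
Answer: 897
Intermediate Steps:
f = -1/4 (f = (4 - 5)/(-1 + 5) = -1/4 ≈ -0.25000)
L(u) = -6 - 2*u (L(u) = -2*u - 6 = -6 - 2*u)
((-11 + 16) + L(5/f))*23 = ((-11 + 16) + (-6 - 10/(-1/4)))*23 = (5 + (-6 - 10*(-4)))*23 = (5 + (-6 - 2*(-20)))*23 = (5 + (-6 + 40))*23 = (5 + 34)*23 = 39*23 = 897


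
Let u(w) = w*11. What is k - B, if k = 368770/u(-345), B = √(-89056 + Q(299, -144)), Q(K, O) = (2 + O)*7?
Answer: -73754/759 - 5*I*√3602 ≈ -97.173 - 300.08*I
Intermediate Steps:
u(w) = 11*w
Q(K, O) = 14 + 7*O
B = 5*I*√3602 (B = √(-89056 + (14 + 7*(-144))) = √(-89056 + (14 - 1008)) = √(-89056 - 994) = √(-90050) = 5*I*√3602 ≈ 300.08*I)
k = -73754/759 (k = 368770/((11*(-345))) = 368770/(-3795) = 368770*(-1/3795) = -73754/759 ≈ -97.173)
k - B = -73754/759 - 5*I*√3602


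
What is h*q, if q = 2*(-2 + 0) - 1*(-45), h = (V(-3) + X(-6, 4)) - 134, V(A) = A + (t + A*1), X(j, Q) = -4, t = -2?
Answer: -5986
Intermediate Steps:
V(A) = -2 + 2*A (V(A) = A + (-2 + A*1) = A + (-2 + A) = -2 + 2*A)
h = -146 (h = ((-2 + 2*(-3)) - 4) - 134 = ((-2 - 6) - 4) - 134 = (-8 - 4) - 134 = -12 - 134 = -146)
q = 41 (q = 2*(-2) + 45 = -4 + 45 = 41)
h*q = -146*41 = -5986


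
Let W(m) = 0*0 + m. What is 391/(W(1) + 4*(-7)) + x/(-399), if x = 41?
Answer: -52372/3591 ≈ -14.584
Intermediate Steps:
W(m) = m (W(m) = 0 + m = m)
391/(W(1) + 4*(-7)) + x/(-399) = 391/(1 + 4*(-7)) + 41/(-399) = 391/(1 - 28) + 41*(-1/399) = 391/(-27) - 41/399 = 391*(-1/27) - 41/399 = -391/27 - 41/399 = -52372/3591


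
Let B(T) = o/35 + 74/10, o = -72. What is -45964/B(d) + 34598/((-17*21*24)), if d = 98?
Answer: -405592769/47124 ≈ -8606.9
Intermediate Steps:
B(T) = 187/35 (B(T) = -72/35 + 74/10 = -72*1/35 + 74*(⅒) = -72/35 + 37/5 = 187/35)
-45964/B(d) + 34598/((-17*21*24)) = -45964/187/35 + 34598/((-17*21*24)) = -45964*35/187 + 34598/((-357*24)) = -1608740/187 + 34598/(-8568) = -1608740/187 + 34598*(-1/8568) = -1608740/187 - 17299/4284 = -405592769/47124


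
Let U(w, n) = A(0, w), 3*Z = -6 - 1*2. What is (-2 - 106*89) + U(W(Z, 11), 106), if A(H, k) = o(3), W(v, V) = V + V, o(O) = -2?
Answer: -9438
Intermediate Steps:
Z = -8/3 (Z = (-6 - 1*2)/3 = (-6 - 2)/3 = (⅓)*(-8) = -8/3 ≈ -2.6667)
W(v, V) = 2*V
A(H, k) = -2
U(w, n) = -2
(-2 - 106*89) + U(W(Z, 11), 106) = (-2 - 106*89) - 2 = (-2 - 9434) - 2 = -9436 - 2 = -9438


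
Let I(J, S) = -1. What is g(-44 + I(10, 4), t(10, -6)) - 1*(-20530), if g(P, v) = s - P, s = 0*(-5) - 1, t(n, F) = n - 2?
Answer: 20574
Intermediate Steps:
t(n, F) = -2 + n
s = -1 (s = 0 - 1 = -1)
g(P, v) = -1 - P
g(-44 + I(10, 4), t(10, -6)) - 1*(-20530) = (-1 - (-44 - 1)) - 1*(-20530) = (-1 - 1*(-45)) + 20530 = (-1 + 45) + 20530 = 44 + 20530 = 20574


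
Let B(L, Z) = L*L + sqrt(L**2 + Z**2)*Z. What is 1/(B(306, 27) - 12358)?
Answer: 81278/6537321199 - 243*sqrt(1165)/6537321199 ≈ 1.1164e-5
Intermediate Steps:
B(L, Z) = L**2 + Z*sqrt(L**2 + Z**2)
1/(B(306, 27) - 12358) = 1/((306**2 + 27*sqrt(306**2 + 27**2)) - 12358) = 1/((93636 + 27*sqrt(93636 + 729)) - 12358) = 1/((93636 + 27*sqrt(94365)) - 12358) = 1/((93636 + 27*(9*sqrt(1165))) - 12358) = 1/((93636 + 243*sqrt(1165)) - 12358) = 1/(81278 + 243*sqrt(1165))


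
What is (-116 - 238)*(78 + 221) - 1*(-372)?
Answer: -105474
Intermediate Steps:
(-116 - 238)*(78 + 221) - 1*(-372) = -354*299 + 372 = -105846 + 372 = -105474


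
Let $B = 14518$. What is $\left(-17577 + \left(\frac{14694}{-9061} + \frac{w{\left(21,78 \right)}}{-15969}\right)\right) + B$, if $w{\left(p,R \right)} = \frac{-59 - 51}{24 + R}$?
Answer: $- \frac{1328570931436}{434085327} \approx -3060.6$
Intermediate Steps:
$w{\left(p,R \right)} = - \frac{110}{24 + R}$
$\left(-17577 + \left(\frac{14694}{-9061} + \frac{w{\left(21,78 \right)}}{-15969}\right)\right) + B = \left(-17577 + \left(\frac{14694}{-9061} + \frac{\left(-110\right) \frac{1}{24 + 78}}{-15969}\right)\right) + 14518 = \left(-17577 + \left(14694 \left(- \frac{1}{9061}\right) + - \frac{110}{102} \left(- \frac{1}{15969}\right)\right)\right) + 14518 = \left(-17577 - \left(\frac{14694}{9061} - \left(-110\right) \frac{1}{102} \left(- \frac{1}{15969}\right)\right)\right) + 14518 = \left(-17577 - \frac{703916143}{434085327}\right) + 14518 = - \frac{7630621708822}{434085327} + 14518 = - \frac{1328570931436}{434085327}$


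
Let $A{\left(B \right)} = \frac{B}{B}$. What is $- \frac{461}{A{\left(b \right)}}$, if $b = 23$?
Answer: $-461$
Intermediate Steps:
$A{\left(B \right)} = 1$
$- \frac{461}{A{\left(b \right)}} = - \frac{461}{1} = \left(-461\right) 1 = -461$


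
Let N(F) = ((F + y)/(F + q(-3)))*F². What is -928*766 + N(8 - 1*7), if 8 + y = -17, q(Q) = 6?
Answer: -4975960/7 ≈ -7.1085e+5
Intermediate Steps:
y = -25 (y = -8 - 17 = -25)
N(F) = F²*(-25 + F)/(6 + F) (N(F) = ((F - 25)/(F + 6))*F² = ((-25 + F)/(6 + F))*F² = F²*(-25 + F)/(6 + F))
-928*766 + N(8 - 1*7) = -928*766 + (8 - 1*7)²*(-25 + (8 - 1*7))/(6 + (8 - 1*7)) = -710848 + (8 - 7)²*(-25 + (8 - 7))/(6 + (8 - 7)) = -710848 + 1²*(-25 + 1)/(6 + 1) = -710848 + 1*(-24)/7 = -710848 + 1*(⅐)*(-24) = -710848 - 24/7 = -4975960/7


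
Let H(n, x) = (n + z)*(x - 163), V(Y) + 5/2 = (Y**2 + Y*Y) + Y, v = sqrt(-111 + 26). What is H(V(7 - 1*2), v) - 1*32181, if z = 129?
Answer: -123531/2 + 363*I*sqrt(85)/2 ≈ -61766.0 + 1673.3*I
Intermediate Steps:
v = I*sqrt(85) (v = sqrt(-85) = I*sqrt(85) ≈ 9.2195*I)
V(Y) = -5/2 + Y + 2*Y**2 (V(Y) = -5/2 + ((Y**2 + Y*Y) + Y) = -5/2 + ((Y**2 + Y**2) + Y) = -5/2 + (2*Y**2 + Y) = -5/2 + (Y + 2*Y**2) = -5/2 + Y + 2*Y**2)
H(n, x) = (-163 + x)*(129 + n) (H(n, x) = (n + 129)*(x - 163) = (129 + n)*(-163 + x) = (-163 + x)*(129 + n))
H(V(7 - 1*2), v) - 1*32181 = (-21027 - 163*(-5/2 + (7 - 1*2) + 2*(7 - 1*2)**2) + 129*(I*sqrt(85)) + (-5/2 + (7 - 1*2) + 2*(7 - 1*2)**2)*(I*sqrt(85))) - 1*32181 = (-21027 - 163*(-5/2 + (7 - 2) + 2*(7 - 2)**2) + 129*I*sqrt(85) + (-5/2 + (7 - 2) + 2*(7 - 2)**2)*(I*sqrt(85))) - 32181 = (-21027 - 163*(-5/2 + 5 + 2*5**2) + 129*I*sqrt(85) + (-5/2 + 5 + 2*5**2)*(I*sqrt(85))) - 32181 = (-21027 - 163*(-5/2 + 5 + 2*25) + 129*I*sqrt(85) + (-5/2 + 5 + 2*25)*(I*sqrt(85))) - 32181 = (-21027 - 163*(-5/2 + 5 + 50) + 129*I*sqrt(85) + (-5/2 + 5 + 50)*(I*sqrt(85))) - 32181 = (-21027 - 163*105/2 + 129*I*sqrt(85) + 105*(I*sqrt(85))/2) - 32181 = (-21027 - 17115/2 + 129*I*sqrt(85) + 105*I*sqrt(85)/2) - 32181 = (-59169/2 + 363*I*sqrt(85)/2) - 32181 = -123531/2 + 363*I*sqrt(85)/2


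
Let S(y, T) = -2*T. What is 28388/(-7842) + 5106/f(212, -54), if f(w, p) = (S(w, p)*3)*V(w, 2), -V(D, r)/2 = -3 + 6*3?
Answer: -8777017/2117340 ≈ -4.1453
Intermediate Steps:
V(D, r) = -30 (V(D, r) = -2*(-3 + 6*3) = -2*(-3 + 18) = -2*15 = -30)
f(w, p) = 180*p (f(w, p) = (-2*p*3)*(-30) = -6*p*(-30) = 180*p)
28388/(-7842) + 5106/f(212, -54) = 28388/(-7842) + 5106/((180*(-54))) = 28388*(-1/7842) + 5106/(-9720) = -14194/3921 + 5106*(-1/9720) = -14194/3921 - 851/1620 = -8777017/2117340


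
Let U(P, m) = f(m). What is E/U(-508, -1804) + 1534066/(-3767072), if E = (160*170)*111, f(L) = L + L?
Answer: -711192418283/849474736 ≈ -837.21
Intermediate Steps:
f(L) = 2*L
U(P, m) = 2*m
E = 3019200 (E = 27200*111 = 3019200)
E/U(-508, -1804) + 1534066/(-3767072) = 3019200/((2*(-1804))) + 1534066/(-3767072) = 3019200/(-3608) + 1534066*(-1/3767072) = 3019200*(-1/3608) - 767033/1883536 = -377400/451 - 767033/1883536 = -711192418283/849474736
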